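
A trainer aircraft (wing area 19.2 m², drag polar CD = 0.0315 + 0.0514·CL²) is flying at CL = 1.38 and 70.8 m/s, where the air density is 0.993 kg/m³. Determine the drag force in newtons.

CD = 0.0315 + 0.0514 × 1.38² = 0.1294
D = ½ρv²S·CD = ½ × 0.993 × 70.8² × 19.2 × 0.1294 = 6180 N

D = 6180 N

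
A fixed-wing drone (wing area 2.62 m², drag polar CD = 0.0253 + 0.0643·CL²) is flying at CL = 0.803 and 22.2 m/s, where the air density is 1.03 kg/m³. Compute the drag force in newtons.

D = 44.4 N

CD = 0.0253 + 0.0643 × 0.803² = 0.06676
D = ½ρv²S·CD = ½ × 1.03 × 22.2² × 2.62 × 0.06676 = 44.4 N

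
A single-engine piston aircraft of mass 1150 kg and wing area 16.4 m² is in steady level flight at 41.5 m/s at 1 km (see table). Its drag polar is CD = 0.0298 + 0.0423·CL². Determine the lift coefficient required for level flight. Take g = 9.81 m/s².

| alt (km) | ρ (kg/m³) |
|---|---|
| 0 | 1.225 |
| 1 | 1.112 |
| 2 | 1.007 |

CL = 0.718

At 1 km, from the table: ρ = 1.112 kg/m³.
Weight W = mg = 1150 × 9.81 = 11282 N; in level flight L = W.
Dynamic pressure q = 0.5 × 1.112 × 41.5² = 957.6 Pa.
CL = W/(q·S) = 11282 / (957.6 × 16.4) = 0.7184.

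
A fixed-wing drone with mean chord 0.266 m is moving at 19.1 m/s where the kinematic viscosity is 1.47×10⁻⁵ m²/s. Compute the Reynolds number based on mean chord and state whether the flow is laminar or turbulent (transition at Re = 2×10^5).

Re = 3.46×10^5 (turbulent)

Re = v·c/ν = 19.1 × 0.266 / (1.47×10⁻⁵) = 3.46×10^5
Since 3.46×10^5 > 2×10^5, the flow is turbulent.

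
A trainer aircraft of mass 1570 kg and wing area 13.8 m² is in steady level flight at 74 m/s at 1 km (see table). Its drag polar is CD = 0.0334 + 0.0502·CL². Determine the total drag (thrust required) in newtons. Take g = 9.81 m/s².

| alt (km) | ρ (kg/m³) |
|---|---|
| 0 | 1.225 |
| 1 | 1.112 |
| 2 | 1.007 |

D = 1690 N

At 1 km, from the table: ρ = 1.112 kg/m³.
In steady level flight, lift balances weight: W = mg = 1570 × 9.81 = 15402 N.
q = ½ρv² = ½ × 1.112 × 74² = 3045 Pa.
Required CL = L/(qS) = 15402/(3045·13.8) = 0.3666.
CD = 0.0334 + 0.0502 × 0.3666² = 0.04015.
D = q·S·CD = 3045 × 13.8 × 0.04015 = 1687 N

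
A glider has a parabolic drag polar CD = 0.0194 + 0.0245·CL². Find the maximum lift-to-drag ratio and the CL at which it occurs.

For CD = CD0 + K·CL², (L/D)max occurs at CL* = √(CD0/K) and equals 1/(2√(K·CD0)).
(L/D)max = 1/(2√(0.0245 × 0.0194)) = 1/(2 × 0.0218) = 22.9
CL* = √(0.0194/0.0245) = 0.89

(L/D)max = 22.9, at CL = 0.89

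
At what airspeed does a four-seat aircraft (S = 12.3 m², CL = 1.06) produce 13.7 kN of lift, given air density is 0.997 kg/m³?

v = 45.9 m/s

L = ½ρv²S·CL ⇒ v = √(2L/(ρ·S·CL))
v = √(2 × 13700 / (0.997 × 12.3 × 1.06)) = √2108 = 45.9 m/s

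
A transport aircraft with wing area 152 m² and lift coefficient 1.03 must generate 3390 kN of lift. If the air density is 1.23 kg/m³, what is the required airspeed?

L = ½ρv²S·CL ⇒ v = √(2L/(ρ·S·CL))
v = √(2 × 3.39×10^6 / (1.23 × 152 × 1.03)) = √35210 = 188 m/s

v = 188 m/s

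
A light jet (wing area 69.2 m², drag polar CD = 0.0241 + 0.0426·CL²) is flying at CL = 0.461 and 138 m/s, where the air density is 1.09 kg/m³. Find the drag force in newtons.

D = 23800 N

CD = 0.0241 + 0.0426 × 0.461² = 0.03315
D = ½ρv²S·CD = ½ × 1.09 × 138² × 69.2 × 0.03315 = 23800 N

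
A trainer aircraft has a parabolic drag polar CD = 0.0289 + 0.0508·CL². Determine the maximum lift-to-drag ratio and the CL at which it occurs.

(L/D)max = 13, at CL = 0.754

For CD = CD0 + K·CL², (L/D)max occurs at CL* = √(CD0/K) and equals 1/(2√(K·CD0)).
(L/D)max = 1/(2√(0.0508 × 0.0289)) = 1/(2 × 0.03832) = 13
CL* = √(0.0289/0.0508) = 0.754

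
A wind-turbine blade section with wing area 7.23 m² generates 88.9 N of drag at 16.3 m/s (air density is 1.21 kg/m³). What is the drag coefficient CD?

From D = ½ρv²S·CD, rearranging gives CD = 2D/(ρv²S).
CD = 2 × 88.9 / (1.21 × 16.3² × 7.23) = 0.0765

CD = 0.0765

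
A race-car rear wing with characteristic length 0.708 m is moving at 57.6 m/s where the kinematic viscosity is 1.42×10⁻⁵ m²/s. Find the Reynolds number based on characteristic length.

Re = 2.87×10^6

Re = v·c/ν = 57.6 × 0.708 / (1.42×10⁻⁵) = 2.87×10^6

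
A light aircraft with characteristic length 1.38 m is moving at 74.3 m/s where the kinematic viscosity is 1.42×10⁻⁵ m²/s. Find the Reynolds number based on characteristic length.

Re = 7.22×10^6

Re = v·c/ν = 74.3 × 1.38 / (1.42×10⁻⁵) = 7.22×10^6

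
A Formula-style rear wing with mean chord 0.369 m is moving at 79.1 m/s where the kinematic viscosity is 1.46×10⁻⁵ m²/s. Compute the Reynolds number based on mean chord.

Re = v·c/ν = 79.1 × 0.369 / (1.46×10⁻⁵) = 2×10^6

Re = 2×10^6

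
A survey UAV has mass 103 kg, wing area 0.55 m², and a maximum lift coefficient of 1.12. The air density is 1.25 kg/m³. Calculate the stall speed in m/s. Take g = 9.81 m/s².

V_stall = 51.2 m/s

At stall, lift equals weight: L = W = m·g = 103 × 9.81 = 1010 N.
V_stall = √(2W/(ρ·S·CL,max)) = √(2 × 1010 / (1.25 × 0.55 × 1.12))
V_stall = √2624 = 51.2 m/s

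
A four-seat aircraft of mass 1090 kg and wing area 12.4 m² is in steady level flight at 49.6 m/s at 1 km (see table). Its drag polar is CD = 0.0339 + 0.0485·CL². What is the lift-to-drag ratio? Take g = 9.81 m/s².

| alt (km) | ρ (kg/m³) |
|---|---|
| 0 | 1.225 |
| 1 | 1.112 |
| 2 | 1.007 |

L/D = 11.9

At 1 km, from the table: ρ = 1.112 kg/m³.
Weight W = mg = 1090 × 9.81 = 10693 N; in level flight L = W.
Dynamic pressure q = 0.5 × 1.112 × 49.6² = 1368 Pa.
CL = W/(q·S) = 10693 / (1368 × 12.4) = 0.6304.
CD = 0.0339 + 0.0485 × 0.6304² = 0.05318.
L/D = CL/CD = 0.6304 / 0.05318 = 11.9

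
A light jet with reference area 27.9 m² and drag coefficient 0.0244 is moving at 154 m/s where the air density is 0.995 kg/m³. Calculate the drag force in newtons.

D = 8030 N

D = ½ρv²S·CD = ½ × 0.995 × 154² × 27.9 × 0.0244 = 8030 N ≈ 8.03 kN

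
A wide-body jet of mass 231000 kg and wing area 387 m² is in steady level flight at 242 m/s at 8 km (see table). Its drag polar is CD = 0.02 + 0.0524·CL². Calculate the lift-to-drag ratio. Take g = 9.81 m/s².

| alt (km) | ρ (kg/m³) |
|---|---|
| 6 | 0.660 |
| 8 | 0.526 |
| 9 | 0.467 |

At 8 km, from the table: ρ = 0.526 kg/m³.
In steady level flight, lift balances weight: W = mg = 231000 × 9.81 = 2.2661×10^6 N.
q = ½ρv² = ½ × 0.526 × 242² = 15400 Pa.
CL = 2W/(ρv²S) = 2×2.2661×10^6/(0.526×242²×387) = 0.3802.
CD = 0.02 + 0.0524 × 0.3802² = 0.02757.
L/D = CL/CD = 0.3802 / 0.02757 = 13.8

L/D = 13.8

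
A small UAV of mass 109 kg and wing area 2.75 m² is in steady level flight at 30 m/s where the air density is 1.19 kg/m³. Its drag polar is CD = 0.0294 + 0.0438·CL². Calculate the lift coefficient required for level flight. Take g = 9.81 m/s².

Level flight ⇒ L = W = m·g = 109 × 9.81 = 1069.3 N.
Dynamic pressure q = 0.5 × 1.19 × 30² = 535.5 Pa.
CL = 2W/(ρv²S) = 2×1069.3/(1.19×30²×2.75) = 0.7261.

CL = 0.726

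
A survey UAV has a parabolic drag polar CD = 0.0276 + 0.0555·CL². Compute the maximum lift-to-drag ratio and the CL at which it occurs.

For CD = CD0 + K·CL², (L/D)max occurs at CL* = √(CD0/K) and equals 1/(2√(K·CD0)).
(L/D)max = 1/(2√(0.0555 × 0.0276)) = 1/(2 × 0.03914) = 12.8
CL* = √(0.0276/0.0555) = 0.705

(L/D)max = 12.8, at CL = 0.705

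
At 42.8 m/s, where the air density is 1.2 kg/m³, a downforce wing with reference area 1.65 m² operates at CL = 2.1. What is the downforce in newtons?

L = ½ρv²S·CL = ½ × 1.2 × 42.8² × 1.65 × 2.1 = 3810 N

L = 3810 N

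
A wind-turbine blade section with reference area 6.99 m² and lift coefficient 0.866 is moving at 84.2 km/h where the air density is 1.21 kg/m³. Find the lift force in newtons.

Convert speed: v = 84.2 km/h ÷ 3.6 = 23.39 m/s.
L = ½ρv²S·CL = ½ × 1.21 × 23.39² × 6.99 × 0.866 = 2000 N

L = 2000 N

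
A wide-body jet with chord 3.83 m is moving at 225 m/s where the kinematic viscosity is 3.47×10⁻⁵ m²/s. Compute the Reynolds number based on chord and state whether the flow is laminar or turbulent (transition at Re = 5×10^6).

Re = v·c/ν = 225 × 3.83 / (3.47×10⁻⁵) = 2.48×10^7
Since 2.48×10^7 > 5×10^6, the flow is turbulent.

Re = 2.48×10^7 (turbulent)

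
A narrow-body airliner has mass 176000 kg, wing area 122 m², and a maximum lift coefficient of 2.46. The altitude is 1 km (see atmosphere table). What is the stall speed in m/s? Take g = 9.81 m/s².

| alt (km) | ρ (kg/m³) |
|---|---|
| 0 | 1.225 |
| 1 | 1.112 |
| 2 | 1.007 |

At 1 km, from the table: ρ = 1.112 kg/m³.
Stall occurs when L = W at CL,max. W = mg = 176000 × 9.81 = 1.727×10^6 N.
V_stall = √(2W/(ρ·S·CL,max)) = √(2 × 1.727×10^6 / (1.112 × 122 × 2.46))
V_stall = √10350 = 102 m/s

V_stall = 102 m/s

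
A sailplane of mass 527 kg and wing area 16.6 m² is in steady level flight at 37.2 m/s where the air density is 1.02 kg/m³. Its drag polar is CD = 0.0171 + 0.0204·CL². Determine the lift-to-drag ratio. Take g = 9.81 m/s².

L/D = 20.9

Weight W = mg = 527 × 9.81 = 5169.9 N; in level flight L = W.
q = ½ρv² = ½ × 1.02 × 37.2² = 705.8 Pa.
CL = W/(q·S) = 5169.9 / (705.8 × 16.6) = 0.4413.
CD = 0.0171 + 0.0204 × 0.4413² = 0.02107.
L/D = CL/CD = 0.4413 / 0.02107 = 20.9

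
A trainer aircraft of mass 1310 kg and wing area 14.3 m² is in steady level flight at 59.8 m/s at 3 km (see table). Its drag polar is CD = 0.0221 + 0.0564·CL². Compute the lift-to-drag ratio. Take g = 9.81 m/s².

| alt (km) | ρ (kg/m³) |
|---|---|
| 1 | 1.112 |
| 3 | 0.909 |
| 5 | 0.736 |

L/D = 14.1

At 3 km, from the table: ρ = 0.909 kg/m³.
Weight W = mg = 1310 × 9.81 = 12851 N; in level flight L = W.
Dynamic pressure q = 0.5 × 0.909 × 59.8² = 1625 Pa.
Required CL = L/(qS) = 12851/(1625·14.3) = 0.5529.
CD = 0.0221 + 0.0564 × 0.5529² = 0.03934.
L/D = CL/CD = 0.5529 / 0.03934 = 14.1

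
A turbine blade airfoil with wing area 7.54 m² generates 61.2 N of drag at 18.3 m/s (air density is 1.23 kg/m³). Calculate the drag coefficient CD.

From D = ½ρv²S·CD, rearranging gives CD = 2D/(ρv²S).
CD = 2 × 61.2 / (1.23 × 18.3² × 7.54) = 0.0394

CD = 0.0394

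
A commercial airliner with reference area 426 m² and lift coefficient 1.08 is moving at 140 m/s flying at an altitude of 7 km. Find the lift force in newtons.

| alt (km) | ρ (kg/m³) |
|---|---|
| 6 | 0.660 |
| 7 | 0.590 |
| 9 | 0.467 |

At 7 km, from the table: ρ = 0.590 kg/m³.
Dynamic pressure q = ½ρv² = ½ × 0.59 × 140² = 5782 Pa.
L = q·S·CL = 5782 × 426 × 1.08 = 2.66×10^6 N ≈ 2660 kN

L = 2.66×10^6 N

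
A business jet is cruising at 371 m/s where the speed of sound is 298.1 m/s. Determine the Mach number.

M = v/a = 371 / 298.1 = 1.24

M = 1.24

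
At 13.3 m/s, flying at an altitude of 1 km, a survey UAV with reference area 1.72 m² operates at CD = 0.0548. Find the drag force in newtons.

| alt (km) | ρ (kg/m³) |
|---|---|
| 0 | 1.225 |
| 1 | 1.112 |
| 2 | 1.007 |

At 1 km, from the table: ρ = 1.112 kg/m³.
D = ½ρv²S·CD = ½ × 1.112 × 13.3² × 1.72 × 0.0548 = 9.27 N

D = 9.27 N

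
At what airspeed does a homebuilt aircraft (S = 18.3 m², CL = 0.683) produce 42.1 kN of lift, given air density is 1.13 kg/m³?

L = ½ρv²S·CL ⇒ v = √(2L/(ρ·S·CL))
v = √(2 × 42100 / (1.13 × 18.3 × 0.683)) = √5962 = 77.2 m/s

v = 77.2 m/s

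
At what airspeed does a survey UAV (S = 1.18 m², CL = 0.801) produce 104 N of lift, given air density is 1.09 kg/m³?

v = 14.2 m/s

L = ½ρv²S·CL ⇒ v = √(2L/(ρ·S·CL))
v = √(2 × 104 / (1.09 × 1.18 × 0.801)) = √201.9 = 14.2 m/s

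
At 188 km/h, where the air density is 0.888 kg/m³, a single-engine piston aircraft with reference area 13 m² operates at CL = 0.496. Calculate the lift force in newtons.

Convert speed: v = 188 km/h ÷ 3.6 = 52.22 m/s.
Dynamic pressure q = ½ρv² = ½ × 0.888 × 52.22² = 1211 Pa.
L = q·S·CL = 1211 × 13 × 0.496 = 7810 N ≈ 7.81 kN

L = 7810 N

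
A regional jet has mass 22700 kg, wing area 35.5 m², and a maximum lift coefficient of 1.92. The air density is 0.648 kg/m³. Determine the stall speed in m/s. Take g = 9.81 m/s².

Stall occurs when L = W at CL,max. W = mg = 22700 × 9.81 = 2.227×10^5 N.
From L = ½ρV²S·CL,max = W: V_stall = √(2W/(ρSCL,max)) = √(2·2.227×10^5/(0.648·35.5·1.92))
V_stall = √10080 = 100 m/s

V_stall = 100 m/s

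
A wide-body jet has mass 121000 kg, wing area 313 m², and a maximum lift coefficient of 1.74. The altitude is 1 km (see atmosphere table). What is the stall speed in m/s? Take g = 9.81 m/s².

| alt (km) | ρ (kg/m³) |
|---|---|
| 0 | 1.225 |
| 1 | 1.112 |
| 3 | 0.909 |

V_stall = 62.6 m/s

At 1 km, from the table: ρ = 1.112 kg/m³.
Weight W = mg = 121000 × 9.81 = 1.187×10^6 N.
V_stall = √(2W/(ρ·S·CL,max)) = √(2 × 1.187×10^6 / (1.112 × 313 × 1.74))
V_stall = √3920 = 62.6 m/s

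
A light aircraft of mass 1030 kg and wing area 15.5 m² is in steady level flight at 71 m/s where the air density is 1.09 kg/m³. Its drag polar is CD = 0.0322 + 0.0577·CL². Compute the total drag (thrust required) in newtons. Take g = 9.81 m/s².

D = 1510 N

Weight W = mg = 1030 × 9.81 = 10104 N; in level flight L = W.
q = ½ρv² = ½ × 1.09 × 71² = 2747 Pa.
CL = W/(q·S) = 10104 / (2747 × 15.5) = 0.2373.
CD = 0.0322 + 0.0577 × 0.2373² = 0.03545.
D = q·S·CD = 2747 × 15.5 × 0.03545 = 1510 N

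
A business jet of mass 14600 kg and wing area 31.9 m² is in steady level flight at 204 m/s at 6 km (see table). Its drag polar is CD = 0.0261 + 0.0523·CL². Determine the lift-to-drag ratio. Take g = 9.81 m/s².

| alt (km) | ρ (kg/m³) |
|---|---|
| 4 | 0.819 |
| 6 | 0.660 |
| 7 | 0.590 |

At 6 km, from the table: ρ = 0.660 kg/m³.
Weight W = mg = 14600 × 9.81 = 1.4323×10^5 N; in level flight L = W.
q = ½ρv² = ½ × 0.66 × 204² = 13730 Pa.
CL = W/(q·S) = 1.4323×10^5 / (13730 × 31.9) = 0.3269.
CD = 0.0261 + 0.0523 × 0.3269² = 0.03169.
L/D = CL/CD = 0.3269 / 0.03169 = 10.3

L/D = 10.3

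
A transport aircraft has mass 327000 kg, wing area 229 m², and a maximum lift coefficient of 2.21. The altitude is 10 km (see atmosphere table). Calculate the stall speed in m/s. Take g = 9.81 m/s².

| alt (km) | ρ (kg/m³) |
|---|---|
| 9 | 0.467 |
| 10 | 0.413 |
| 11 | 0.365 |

V_stall = 175 m/s

At 10 km, from the table: ρ = 0.413 kg/m³.
At stall, lift equals weight: L = W = m·g = 327000 × 9.81 = 3.208×10^6 N.
V_stall = √(2W/(ρ·S·CL,max)) = √(2 × 3.208×10^6 / (0.413 × 229 × 2.21))
V_stall = √30700 = 175 m/s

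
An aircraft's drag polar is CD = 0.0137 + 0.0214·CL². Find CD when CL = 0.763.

CD = 0.0262

CD = 0.0137 + 0.0214 × 0.763² = 0.0137 + 0.01246 = 0.0262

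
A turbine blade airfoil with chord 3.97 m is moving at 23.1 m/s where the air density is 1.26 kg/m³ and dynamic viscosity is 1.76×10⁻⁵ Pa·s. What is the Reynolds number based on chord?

Re = ρ·v·c/μ = 1.26 × 23.1 × 3.97 / (1.76×10⁻⁵) = 6.57×10^6

Re = 6.57×10^6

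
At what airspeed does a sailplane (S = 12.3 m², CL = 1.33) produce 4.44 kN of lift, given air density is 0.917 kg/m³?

v = 24.3 m/s

L = ½ρv²S·CL ⇒ v = √(2L/(ρ·S·CL))
v = √(2 × 4440 / (0.917 × 12.3 × 1.33)) = √592 = 24.3 m/s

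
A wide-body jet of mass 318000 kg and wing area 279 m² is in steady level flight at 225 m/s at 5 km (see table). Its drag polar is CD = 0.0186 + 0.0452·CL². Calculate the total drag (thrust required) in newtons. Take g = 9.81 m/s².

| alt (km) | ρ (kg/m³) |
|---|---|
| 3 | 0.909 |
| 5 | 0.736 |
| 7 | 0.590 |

D = 1.81×10^5 N

At 5 km, from the table: ρ = 0.736 kg/m³.
Weight W = mg = 318000 × 9.81 = 3.1196×10^6 N; in level flight L = W.
q = ½ρv² = ½ × 0.736 × 225² = 18630 Pa.
CL = 2W/(ρv²S) = 2×3.1196×10^6/(0.736×225²×279) = 0.6002.
CD = 0.0186 + 0.0452 × 0.6002² = 0.03488.
D = q·S·CD = 18630 × 279 × 0.03488 = 1.813×10^5 N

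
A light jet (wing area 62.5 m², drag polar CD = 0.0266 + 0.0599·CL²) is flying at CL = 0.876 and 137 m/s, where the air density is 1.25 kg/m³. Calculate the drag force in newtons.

D = 53200 N

CD = 0.0266 + 0.0599 × 0.876² = 0.07257
D = ½ρv²S·CD = ½ × 1.25 × 137² × 62.5 × 0.07257 = 53200 N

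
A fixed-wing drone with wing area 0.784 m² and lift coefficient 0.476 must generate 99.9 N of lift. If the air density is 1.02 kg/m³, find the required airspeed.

L = ½ρv²S·CL ⇒ v = √(2L/(ρ·S·CL))
v = √(2 × 99.9 / (1.02 × 0.784 × 0.476)) = √524.9 = 22.9 m/s

v = 22.9 m/s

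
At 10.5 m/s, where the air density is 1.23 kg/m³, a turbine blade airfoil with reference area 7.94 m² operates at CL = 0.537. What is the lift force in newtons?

Dynamic pressure q = ½ρv² = ½ × 1.23 × 10.5² = 67.8 Pa.
L = q·S·CL = 67.8 × 7.94 × 0.537 = 289 N

L = 289 N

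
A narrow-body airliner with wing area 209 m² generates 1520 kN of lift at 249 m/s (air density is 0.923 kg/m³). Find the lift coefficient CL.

CL = 0.254

From L = ½ρv²S·CL, rearranging gives CL = 2L/(ρv²S).
CL = 2 × 1.52×10^6 / (0.923 × 249² × 209) = 0.254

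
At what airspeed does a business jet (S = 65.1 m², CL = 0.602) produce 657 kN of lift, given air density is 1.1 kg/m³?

v = 175 m/s

L = ½ρv²S·CL ⇒ v = √(2L/(ρ·S·CL))
v = √(2 × 6.57×10^5 / (1.1 × 65.1 × 0.602)) = √30480 = 175 m/s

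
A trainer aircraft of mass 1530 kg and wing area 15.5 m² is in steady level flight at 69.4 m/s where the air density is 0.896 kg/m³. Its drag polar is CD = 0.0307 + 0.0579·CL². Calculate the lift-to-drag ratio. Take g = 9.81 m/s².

L/D = 10.6

Level flight ⇒ L = W = m·g = 1530 × 9.81 = 15009 N.
Dynamic pressure q = 0.5 × 0.896 × 69.4² = 2158 Pa.
CL = W/(q·S) = 15009 / (2158 × 15.5) = 0.4488.
CD = 0.0307 + 0.0579 × 0.4488² = 0.04236.
L/D = CL/CD = 0.4488 / 0.04236 = 10.6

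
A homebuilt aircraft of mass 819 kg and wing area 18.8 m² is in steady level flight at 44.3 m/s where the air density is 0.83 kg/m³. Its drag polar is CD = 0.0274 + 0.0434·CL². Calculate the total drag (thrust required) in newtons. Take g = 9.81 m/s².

In steady level flight, lift balances weight: W = mg = 819 × 9.81 = 8034.4 N.
q = ½ρv² = ½ × 0.83 × 44.3² = 814.4 Pa.
CL = W/(q·S) = 8034.4 / (814.4 × 18.8) = 0.5247.
CD = 0.0274 + 0.0434 × 0.5247² = 0.03935.
D = q·S·CD = 814.4 × 18.8 × 0.03935 = 602.5 N

D = 603 N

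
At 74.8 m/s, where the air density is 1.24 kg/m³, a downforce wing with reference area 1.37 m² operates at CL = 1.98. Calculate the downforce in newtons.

L = 9410 N

Dynamic pressure q = ½ρv² = ½ × 1.24 × 74.8² = 3469 Pa.
L = q·S·CL = 3469 × 1.37 × 1.98 = 9410 N ≈ 9.41 kN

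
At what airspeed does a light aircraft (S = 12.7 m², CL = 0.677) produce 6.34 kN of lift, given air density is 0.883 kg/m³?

L = ½ρv²S·CL ⇒ v = √(2L/(ρ·S·CL))
v = √(2 × 6340 / (0.883 × 12.7 × 0.677)) = √1670 = 40.9 m/s

v = 40.9 m/s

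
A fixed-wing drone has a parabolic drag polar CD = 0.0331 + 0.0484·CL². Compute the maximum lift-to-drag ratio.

(L/D)max = 12.5

For CD = CD0 + K·CL², (L/D)max occurs at CL* = √(CD0/K) and equals 1/(2√(K·CD0)).
(L/D)max = 1/(2√(0.0484 × 0.0331)) = 1/(2 × 0.04003) = 12.5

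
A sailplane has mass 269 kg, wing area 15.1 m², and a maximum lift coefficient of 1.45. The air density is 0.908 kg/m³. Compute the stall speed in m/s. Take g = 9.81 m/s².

Weight W = mg = 269 × 9.81 = 2639 N.
V_stall = √(2W/(ρ·S·CL,max)) = √(2 × 2639 / (0.908 × 15.1 × 1.45))
V_stall = √265.5 = 16.3 m/s

V_stall = 16.3 m/s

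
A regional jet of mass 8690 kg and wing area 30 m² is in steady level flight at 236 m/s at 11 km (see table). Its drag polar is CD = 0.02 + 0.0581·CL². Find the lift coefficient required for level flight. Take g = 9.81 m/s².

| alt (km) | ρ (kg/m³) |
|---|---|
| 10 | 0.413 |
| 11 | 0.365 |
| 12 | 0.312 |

CL = 0.28

At 11 km, from the table: ρ = 0.365 kg/m³.
Weight W = mg = 8690 × 9.81 = 85249 N; in level flight L = W.
Dynamic pressure q = 0.5 × 0.365 × 236² = 10160 Pa.
Required CL = L/(qS) = 85249/(10160·30) = 0.2796.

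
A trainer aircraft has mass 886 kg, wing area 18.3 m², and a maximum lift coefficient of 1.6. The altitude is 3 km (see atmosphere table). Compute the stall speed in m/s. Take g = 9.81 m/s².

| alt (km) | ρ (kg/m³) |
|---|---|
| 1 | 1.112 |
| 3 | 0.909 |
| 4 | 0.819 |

At 3 km, from the table: ρ = 0.909 kg/m³.
Weight W = mg = 886 × 9.81 = 8692 N.
V_stall = √(2W/(ρ·S·CL,max)) = √(2 × 8692 / (0.909 × 18.3 × 1.6))
V_stall = √653.1 = 25.6 m/s

V_stall = 25.6 m/s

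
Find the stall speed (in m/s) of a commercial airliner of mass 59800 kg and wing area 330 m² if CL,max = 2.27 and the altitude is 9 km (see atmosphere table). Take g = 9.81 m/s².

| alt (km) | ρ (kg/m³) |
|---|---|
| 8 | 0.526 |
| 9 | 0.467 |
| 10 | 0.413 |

At 9 km, from the table: ρ = 0.467 kg/m³.
Stall occurs when L = W at CL,max. W = mg = 59800 × 9.81 = 5.866×10^5 N.
V_stall = √(2W/(ρ·S·CL,max)) = √(2 × 5.866×10^5 / (0.467 × 330 × 2.27))
V_stall = √3354 = 57.9 m/s

V_stall = 57.9 m/s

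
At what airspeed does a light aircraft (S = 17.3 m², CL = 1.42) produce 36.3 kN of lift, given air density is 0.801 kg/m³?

v = 60.7 m/s

L = ½ρv²S·CL ⇒ v = √(2L/(ρ·S·CL))
v = √(2 × 36300 / (0.801 × 17.3 × 1.42)) = √3690 = 60.7 m/s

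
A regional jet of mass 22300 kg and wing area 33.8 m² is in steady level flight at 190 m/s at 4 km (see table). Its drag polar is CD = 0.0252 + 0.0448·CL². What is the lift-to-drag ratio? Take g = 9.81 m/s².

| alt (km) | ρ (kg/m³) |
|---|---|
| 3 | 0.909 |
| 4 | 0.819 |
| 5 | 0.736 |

L/D = 13

At 4 km, from the table: ρ = 0.819 kg/m³.
Weight W = mg = 22300 × 9.81 = 2.1876×10^5 N; in level flight L = W.
Dynamic pressure q = 0.5 × 0.819 × 190² = 14780 Pa.
CL = W/(q·S) = 2.1876×10^5 / (14780 × 33.8) = 0.4378.
CD = 0.0252 + 0.0448 × 0.4378² = 0.03379.
L/D = CL/CD = 0.4378 / 0.03379 = 13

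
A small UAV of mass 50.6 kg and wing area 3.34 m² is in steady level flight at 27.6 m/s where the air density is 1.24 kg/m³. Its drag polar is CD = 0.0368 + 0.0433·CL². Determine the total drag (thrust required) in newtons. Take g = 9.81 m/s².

D = 64.8 N

In steady level flight, lift balances weight: W = mg = 50.6 × 9.81 = 496.39 N.
q = ½ρv² = ½ × 1.24 × 27.6² = 472.3 Pa.
CL = 2W/(ρv²S) = 2×496.39/(1.24×27.6²×3.34) = 0.3147.
CD = 0.0368 + 0.0433 × 0.3147² = 0.04109.
D = q·S·CD = 472.3 × 3.34 × 0.04109 = 64.81 N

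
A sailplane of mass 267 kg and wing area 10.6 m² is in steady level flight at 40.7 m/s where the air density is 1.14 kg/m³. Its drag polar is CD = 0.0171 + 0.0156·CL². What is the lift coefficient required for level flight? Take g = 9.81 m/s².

CL = 0.262

Level flight ⇒ L = W = m·g = 267 × 9.81 = 2619.3 N.
q = ½ρv² = ½ × 1.14 × 40.7² = 944.2 Pa.
CL = 2W/(ρv²S) = 2×2619.3/(1.14×40.7²×10.6) = 0.2617.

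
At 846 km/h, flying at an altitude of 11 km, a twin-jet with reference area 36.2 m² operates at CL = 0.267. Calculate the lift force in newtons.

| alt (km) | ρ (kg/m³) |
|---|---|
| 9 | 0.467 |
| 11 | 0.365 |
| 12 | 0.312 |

At 11 km, from the table: ρ = 0.365 kg/m³.
Convert speed: v = 846 km/h ÷ 3.6 = 235 m/s.
L = ½ρv²S·CL = ½ × 0.365 × 235² × 36.2 × 0.267 = 97400 N ≈ 97.4 kN

L = 97400 N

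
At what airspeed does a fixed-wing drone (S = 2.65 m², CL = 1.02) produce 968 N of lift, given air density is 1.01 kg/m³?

L = ½ρv²S·CL ⇒ v = √(2L/(ρ·S·CL))
v = √(2 × 968 / (1.01 × 2.65 × 1.02)) = √709.1 = 26.6 m/s

v = 26.6 m/s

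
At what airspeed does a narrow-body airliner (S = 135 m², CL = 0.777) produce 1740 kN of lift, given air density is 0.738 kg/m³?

v = 212 m/s

L = ½ρv²S·CL ⇒ v = √(2L/(ρ·S·CL))
v = √(2 × 1.74×10^6 / (0.738 × 135 × 0.777)) = √44950 = 212 m/s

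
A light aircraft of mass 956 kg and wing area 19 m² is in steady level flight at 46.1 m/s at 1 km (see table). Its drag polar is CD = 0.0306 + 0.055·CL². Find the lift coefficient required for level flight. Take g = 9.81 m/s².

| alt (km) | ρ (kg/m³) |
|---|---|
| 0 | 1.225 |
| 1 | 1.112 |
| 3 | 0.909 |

CL = 0.418

At 1 km, from the table: ρ = 1.112 kg/m³.
In steady level flight, lift balances weight: W = mg = 956 × 9.81 = 9378.4 N.
q = ½ρv² = ½ × 1.112 × 46.1² = 1182 Pa.
CL = W/(q·S) = 9378.4 / (1182 × 19) = 0.4177.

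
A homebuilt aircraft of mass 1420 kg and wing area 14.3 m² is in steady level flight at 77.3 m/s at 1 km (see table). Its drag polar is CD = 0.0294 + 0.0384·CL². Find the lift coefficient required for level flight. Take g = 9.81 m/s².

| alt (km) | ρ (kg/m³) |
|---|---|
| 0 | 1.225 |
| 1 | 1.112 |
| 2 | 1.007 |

CL = 0.293

At 1 km, from the table: ρ = 1.112 kg/m³.
Level flight ⇒ L = W = m·g = 1420 × 9.81 = 13930 N.
Dynamic pressure q = 0.5 × 1.112 × 77.3² = 3322 Pa.
Required CL = L/(qS) = 13930/(3322·14.3) = 0.2932.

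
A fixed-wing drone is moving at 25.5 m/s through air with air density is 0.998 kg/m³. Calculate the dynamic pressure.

q = ½ρv² = ½ × 0.998 × 25.5² = 324 Pa

q = 324 Pa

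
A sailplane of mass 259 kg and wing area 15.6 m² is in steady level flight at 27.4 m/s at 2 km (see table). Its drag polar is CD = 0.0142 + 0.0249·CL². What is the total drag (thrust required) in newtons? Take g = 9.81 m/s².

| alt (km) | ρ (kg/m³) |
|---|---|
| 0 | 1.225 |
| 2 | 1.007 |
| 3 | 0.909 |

At 2 km, from the table: ρ = 1.007 kg/m³.
Level flight ⇒ L = W = m·g = 259 × 9.81 = 2540.8 N.
Dynamic pressure q = 0.5 × 1.007 × 27.4² = 378 Pa.
CL = 2W/(ρv²S) = 2×2540.8/(1.007×27.4²×15.6) = 0.4309.
CD = 0.0142 + 0.0249 × 0.4309² = 0.01882.
D = q·S·CD = 378 × 15.6 × 0.01882 = 111 N

D = 111 N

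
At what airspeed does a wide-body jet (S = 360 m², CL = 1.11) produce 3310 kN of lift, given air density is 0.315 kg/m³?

v = 229 m/s

L = ½ρv²S·CL ⇒ v = √(2L/(ρ·S·CL))
v = √(2 × 3.31×10^6 / (0.315 × 360 × 1.11)) = √52590 = 229 m/s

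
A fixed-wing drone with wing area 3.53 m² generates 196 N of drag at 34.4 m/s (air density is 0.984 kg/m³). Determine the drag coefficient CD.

CD = 0.0954

From D = ½ρv²S·CD, rearranging gives CD = 2D/(ρv²S).
CD = 2 × 196 / (0.984 × 34.4² × 3.53) = 0.0954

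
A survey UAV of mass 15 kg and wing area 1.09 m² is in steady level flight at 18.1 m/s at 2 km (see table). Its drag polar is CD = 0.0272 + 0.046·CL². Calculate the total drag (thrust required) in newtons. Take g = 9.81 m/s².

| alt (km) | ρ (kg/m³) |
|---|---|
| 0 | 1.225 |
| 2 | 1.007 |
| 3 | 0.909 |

At 2 km, from the table: ρ = 1.007 kg/m³.
Weight W = mg = 15 × 9.81 = 147.15 N; in level flight L = W.
q = ½ρv² = ½ × 1.007 × 18.1² = 165 Pa.
Required CL = L/(qS) = 147.15/(165·1.09) = 0.8184.
CD = 0.0272 + 0.046 × 0.8184² = 0.05801.
D = q·S·CD = 165 × 1.09 × 0.05801 = 10.43 N

D = 10.4 N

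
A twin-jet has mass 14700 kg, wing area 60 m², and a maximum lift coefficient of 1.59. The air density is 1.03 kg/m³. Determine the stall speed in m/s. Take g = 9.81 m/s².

V_stall = 54.2 m/s

Weight W = mg = 14700 × 9.81 = 1.442×10^5 N.
V_stall = √(2W/(ρ·S·CL,max)) = √(2 × 1.442×10^5 / (1.03 × 60 × 1.59))
V_stall = √2935 = 54.2 m/s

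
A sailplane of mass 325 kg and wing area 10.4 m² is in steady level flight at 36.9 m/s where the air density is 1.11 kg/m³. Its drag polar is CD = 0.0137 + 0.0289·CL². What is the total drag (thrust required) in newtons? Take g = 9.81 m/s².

D = 145 N

In steady level flight, lift balances weight: W = mg = 325 × 9.81 = 3188.2 N.
q = ½ρv² = ½ × 1.11 × 36.9² = 755.7 Pa.
Required CL = L/(qS) = 3188.2/(755.7·10.4) = 0.4057.
CD = 0.0137 + 0.0289 × 0.4057² = 0.01846.
D = q·S·CD = 755.7 × 10.4 × 0.01846 = 145 N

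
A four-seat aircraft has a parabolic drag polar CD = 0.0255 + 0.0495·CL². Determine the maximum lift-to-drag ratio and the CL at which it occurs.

(L/D)max = 14.1, at CL = 0.718

For CD = CD0 + K·CL², (L/D)max occurs at CL* = √(CD0/K) and equals 1/(2√(K·CD0)).
(L/D)max = 1/(2√(0.0495 × 0.0255)) = 1/(2 × 0.03553) = 14.1
CL* = √(0.0255/0.0495) = 0.718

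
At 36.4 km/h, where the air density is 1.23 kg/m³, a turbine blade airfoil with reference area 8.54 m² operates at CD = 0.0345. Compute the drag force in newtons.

D = 18.5 N

Convert speed: v = 36.4 km/h ÷ 3.6 = 10.11 m/s.
Dynamic pressure q = ½ρv² = ½ × 1.23 × 10.11² = 62.87 Pa.
D = q·S·CD = 62.87 × 8.54 × 0.0345 = 18.5 N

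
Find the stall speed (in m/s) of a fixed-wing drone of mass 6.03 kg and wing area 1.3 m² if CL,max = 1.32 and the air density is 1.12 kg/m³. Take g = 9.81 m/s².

V_stall = 7.85 m/s

At stall, lift equals weight: L = W = m·g = 6.03 × 9.81 = 59.15 N.
V_stall = √(2W/(ρ·S·CL,max)) = √(2 × 59.15 / (1.12 × 1.3 × 1.32))
V_stall = √61.56 = 7.85 m/s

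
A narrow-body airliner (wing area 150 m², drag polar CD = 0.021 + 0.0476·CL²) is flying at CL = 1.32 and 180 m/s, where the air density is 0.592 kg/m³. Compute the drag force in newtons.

D = 1.5×10^5 N

CD = 0.021 + 0.0476 × 1.32² = 0.1039
D = ½ρv²S·CD = ½ × 0.592 × 180² × 150 × 0.1039 = 1.5×10^5 N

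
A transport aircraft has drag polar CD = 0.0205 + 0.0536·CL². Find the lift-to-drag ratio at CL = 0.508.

CD = 0.0205 + 0.0536 × 0.508² = 0.03433
L/D = CL/CD = 0.508 / 0.03433 = 14.8

L/D = 14.8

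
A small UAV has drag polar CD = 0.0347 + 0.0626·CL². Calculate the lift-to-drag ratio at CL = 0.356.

CD = 0.0347 + 0.0626 × 0.356² = 0.04263
L/D = CL/CD = 0.356 / 0.04263 = 8.35

L/D = 8.35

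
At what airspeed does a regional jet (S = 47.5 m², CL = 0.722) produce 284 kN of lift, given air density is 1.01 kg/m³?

v = 128 m/s

L = ½ρv²S·CL ⇒ v = √(2L/(ρ·S·CL))
v = √(2 × 2.84×10^5 / (1.01 × 47.5 × 0.722)) = √16400 = 128 m/s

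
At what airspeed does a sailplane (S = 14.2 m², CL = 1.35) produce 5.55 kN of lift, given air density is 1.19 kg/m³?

L = ½ρv²S·CL ⇒ v = √(2L/(ρ·S·CL))
v = √(2 × 5550 / (1.19 × 14.2 × 1.35)) = √486.6 = 22.1 m/s

v = 22.1 m/s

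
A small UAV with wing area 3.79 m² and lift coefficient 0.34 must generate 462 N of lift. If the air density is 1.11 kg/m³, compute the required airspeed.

L = ½ρv²S·CL ⇒ v = √(2L/(ρ·S·CL))
v = √(2 × 462 / (1.11 × 3.79 × 0.34)) = √646 = 25.4 m/s

v = 25.4 m/s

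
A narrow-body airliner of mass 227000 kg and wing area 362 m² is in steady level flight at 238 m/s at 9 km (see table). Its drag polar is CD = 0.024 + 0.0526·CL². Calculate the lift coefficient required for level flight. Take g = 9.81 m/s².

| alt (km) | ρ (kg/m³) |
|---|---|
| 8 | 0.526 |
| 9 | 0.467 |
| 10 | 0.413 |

At 9 km, from the table: ρ = 0.467 kg/m³.
Weight W = mg = 227000 × 9.81 = 2.2269×10^6 N; in level flight L = W.
q = ½ρv² = ½ × 0.467 × 238² = 13230 Pa.
Required CL = L/(qS) = 2.2269×10^6/(13230·362) = 0.4651.

CL = 0.465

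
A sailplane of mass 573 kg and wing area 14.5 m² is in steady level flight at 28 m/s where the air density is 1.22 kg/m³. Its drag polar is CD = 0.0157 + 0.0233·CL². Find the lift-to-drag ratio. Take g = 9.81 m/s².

L/D = 26.1

Weight W = mg = 573 × 9.81 = 5621.1 N; in level flight L = W.
Dynamic pressure q = 0.5 × 1.22 × 28² = 478.2 Pa.
Required CL = L/(qS) = 5621.1/(478.2·14.5) = 0.8106.
CD = 0.0157 + 0.0233 × 0.8106² = 0.03101.
L/D = CL/CD = 0.8106 / 0.03101 = 26.1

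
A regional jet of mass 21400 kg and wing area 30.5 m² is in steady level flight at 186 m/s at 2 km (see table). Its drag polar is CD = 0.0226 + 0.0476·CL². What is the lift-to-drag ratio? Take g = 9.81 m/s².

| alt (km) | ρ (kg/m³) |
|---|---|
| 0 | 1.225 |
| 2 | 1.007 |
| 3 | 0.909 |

At 2 km, from the table: ρ = 1.007 kg/m³.
In steady level flight, lift balances weight: W = mg = 21400 × 9.81 = 2.0993×10^5 N.
q = ½ρv² = ½ × 1.007 × 186² = 17420 Pa.
CL = 2W/(ρv²S) = 2×2.0993×10^5/(1.007×186²×30.5) = 0.3951.
CD = 0.0226 + 0.0476 × 0.3951² = 0.03003.
L/D = CL/CD = 0.3951 / 0.03003 = 13.2

L/D = 13.2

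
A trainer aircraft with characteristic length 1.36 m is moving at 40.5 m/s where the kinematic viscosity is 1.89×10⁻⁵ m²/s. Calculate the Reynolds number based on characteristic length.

Re = 2.91×10^6

Re = v·c/ν = 40.5 × 1.36 / (1.89×10⁻⁵) = 2.91×10^6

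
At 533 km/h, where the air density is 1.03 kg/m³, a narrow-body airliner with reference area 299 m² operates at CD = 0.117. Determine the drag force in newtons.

D = 3.95×10^5 N

Convert speed: v = 533 km/h ÷ 3.6 = 148.1 m/s.
D = ½ρv²S·CD = ½ × 1.03 × 148.1² × 299 × 0.117 = 3.95×10^5 N ≈ 395 kN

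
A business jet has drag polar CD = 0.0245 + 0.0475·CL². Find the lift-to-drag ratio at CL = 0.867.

CD = 0.0245 + 0.0475 × 0.867² = 0.06021
L/D = CL/CD = 0.867 / 0.06021 = 14.4

L/D = 14.4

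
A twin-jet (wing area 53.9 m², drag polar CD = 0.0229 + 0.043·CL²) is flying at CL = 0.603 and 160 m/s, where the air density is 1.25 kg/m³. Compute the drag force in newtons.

CD = 0.0229 + 0.043 × 0.603² = 0.03854
D = ½ρv²S·CD = ½ × 1.25 × 160² × 53.9 × 0.03854 = 33200 N

D = 33200 N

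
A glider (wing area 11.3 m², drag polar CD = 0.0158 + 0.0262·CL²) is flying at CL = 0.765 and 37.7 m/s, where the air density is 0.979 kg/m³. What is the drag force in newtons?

D = 245 N

CD = 0.0158 + 0.0262 × 0.765² = 0.03113
D = ½ρv²S·CD = ½ × 0.979 × 37.7² × 11.3 × 0.03113 = 245 N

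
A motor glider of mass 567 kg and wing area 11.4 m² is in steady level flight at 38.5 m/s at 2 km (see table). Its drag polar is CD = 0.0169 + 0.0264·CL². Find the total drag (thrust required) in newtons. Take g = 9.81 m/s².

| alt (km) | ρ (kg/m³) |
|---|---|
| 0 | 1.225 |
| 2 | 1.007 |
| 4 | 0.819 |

At 2 km, from the table: ρ = 1.007 kg/m³.
Level flight ⇒ L = W = m·g = 567 × 9.81 = 5562.3 N.
q = ½ρv² = ½ × 1.007 × 38.5² = 746.3 Pa.
CL = 2W/(ρv²S) = 2×5562.3/(1.007×38.5²×11.4) = 0.6538.
CD = 0.0169 + 0.0264 × 0.6538² = 0.02818.
D = q·S·CD = 746.3 × 11.4 × 0.02818 = 239.8 N

D = 240 N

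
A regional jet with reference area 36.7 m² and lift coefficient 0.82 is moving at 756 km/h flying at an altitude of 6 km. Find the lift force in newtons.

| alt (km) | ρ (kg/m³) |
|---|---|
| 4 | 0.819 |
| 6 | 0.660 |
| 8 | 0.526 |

At 6 km, from the table: ρ = 0.660 kg/m³.
Convert speed: v = 756 km/h ÷ 3.6 = 210 m/s.
Dynamic pressure q = ½ρv² = ½ × 0.66 × 210² = 14550 Pa.
L = q·S·CL = 14550 × 36.7 × 0.82 = 4.38×10^5 N ≈ 438 kN

L = 4.38×10^5 N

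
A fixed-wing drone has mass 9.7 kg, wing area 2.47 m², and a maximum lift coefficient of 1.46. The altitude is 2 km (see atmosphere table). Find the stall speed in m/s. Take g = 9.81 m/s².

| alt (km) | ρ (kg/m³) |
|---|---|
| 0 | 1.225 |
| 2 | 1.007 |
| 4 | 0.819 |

At 2 km, from the table: ρ = 1.007 kg/m³.
Stall occurs when L = W at CL,max. W = mg = 9.7 × 9.81 = 95.16 N.
From L = ½ρV²S·CL,max = W: V_stall = √(2W/(ρSCL,max)) = √(2·95.16/(1.007·2.47·1.46))
V_stall = √52.41 = 7.24 m/s

V_stall = 7.24 m/s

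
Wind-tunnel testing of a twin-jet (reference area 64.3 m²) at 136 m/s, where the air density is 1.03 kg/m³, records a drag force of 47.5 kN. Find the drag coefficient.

CD = 0.0776

From D = ½ρv²S·CD, rearranging gives CD = 2D/(ρv²S).
CD = 2 × 47500 / (1.03 × 136² × 64.3) = 0.0776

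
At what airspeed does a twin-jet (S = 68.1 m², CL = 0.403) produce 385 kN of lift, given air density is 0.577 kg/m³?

v = 221 m/s

L = ½ρv²S·CL ⇒ v = √(2L/(ρ·S·CL))
v = √(2 × 3.85×10^5 / (0.577 × 68.1 × 0.403)) = √48630 = 221 m/s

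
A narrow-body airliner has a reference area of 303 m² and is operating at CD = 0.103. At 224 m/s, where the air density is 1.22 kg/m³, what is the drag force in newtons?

D = ½ρv²S·CD = ½ × 1.22 × 224² × 303 × 0.103 = 9.55×10^5 N ≈ 955 kN

D = 9.55×10^5 N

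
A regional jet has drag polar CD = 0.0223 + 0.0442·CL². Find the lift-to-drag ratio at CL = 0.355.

CD = 0.0223 + 0.0442 × 0.355² = 0.02787
L/D = CL/CD = 0.355 / 0.02787 = 12.7

L/D = 12.7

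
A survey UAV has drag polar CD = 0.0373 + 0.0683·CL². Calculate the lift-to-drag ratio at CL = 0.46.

CD = 0.0373 + 0.0683 × 0.46² = 0.05175
L/D = CL/CD = 0.46 / 0.05175 = 8.89

L/D = 8.89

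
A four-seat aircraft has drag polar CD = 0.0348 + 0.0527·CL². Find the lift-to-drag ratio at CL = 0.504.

CD = 0.0348 + 0.0527 × 0.504² = 0.04819
L/D = CL/CD = 0.504 / 0.04819 = 10.5

L/D = 10.5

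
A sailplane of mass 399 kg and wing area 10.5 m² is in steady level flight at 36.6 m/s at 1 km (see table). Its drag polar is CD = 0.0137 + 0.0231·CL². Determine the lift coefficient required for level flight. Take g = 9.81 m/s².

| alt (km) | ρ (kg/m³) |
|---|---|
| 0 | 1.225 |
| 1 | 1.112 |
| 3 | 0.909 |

At 1 km, from the table: ρ = 1.112 kg/m³.
Level flight ⇒ L = W = m·g = 399 × 9.81 = 3914.2 N.
q = ½ρv² = ½ × 1.112 × 36.6² = 744.8 Pa.
CL = W/(q·S) = 3914.2 / (744.8 × 10.5) = 0.5005.

CL = 0.501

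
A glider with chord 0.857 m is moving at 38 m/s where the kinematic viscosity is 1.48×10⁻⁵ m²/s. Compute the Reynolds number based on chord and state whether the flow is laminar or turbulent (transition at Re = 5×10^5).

Re = 2.2×10^6 (turbulent)

Re = v·c/ν = 38 × 0.857 / (1.48×10⁻⁵) = 2.2×10^6
Since 2.2×10^6 > 5×10^5, the flow is turbulent.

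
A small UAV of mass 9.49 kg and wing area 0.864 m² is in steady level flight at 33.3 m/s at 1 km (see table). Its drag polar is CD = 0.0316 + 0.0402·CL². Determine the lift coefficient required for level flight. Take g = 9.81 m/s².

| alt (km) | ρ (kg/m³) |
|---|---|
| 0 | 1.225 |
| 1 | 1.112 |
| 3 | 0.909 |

At 1 km, from the table: ρ = 1.112 kg/m³.
Weight W = mg = 9.49 × 9.81 = 93.097 N; in level flight L = W.
Dynamic pressure q = 0.5 × 1.112 × 33.3² = 616.5 Pa.
CL = W/(q·S) = 93.097 / (616.5 × 0.864) = 0.1748.

CL = 0.175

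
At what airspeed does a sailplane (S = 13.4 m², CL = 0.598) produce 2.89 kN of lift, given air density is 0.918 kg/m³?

v = 28 m/s

L = ½ρv²S·CL ⇒ v = √(2L/(ρ·S·CL))
v = √(2 × 2890 / (0.918 × 13.4 × 0.598)) = √785.7 = 28 m/s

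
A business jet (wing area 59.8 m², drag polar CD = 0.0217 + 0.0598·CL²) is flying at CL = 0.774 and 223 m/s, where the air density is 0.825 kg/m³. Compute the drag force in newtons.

D = 70600 N

CD = 0.0217 + 0.0598 × 0.774² = 0.05752
D = ½ρv²S·CD = ½ × 0.825 × 223² × 59.8 × 0.05752 = 70600 N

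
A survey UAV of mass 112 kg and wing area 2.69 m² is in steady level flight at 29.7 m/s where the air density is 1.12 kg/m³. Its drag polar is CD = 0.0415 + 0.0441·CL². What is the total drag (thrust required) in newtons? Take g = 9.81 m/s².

In steady level flight, lift balances weight: W = mg = 112 × 9.81 = 1098.7 N.
q = ½ρv² = ½ × 1.12 × 29.7² = 494 Pa.
Required CL = L/(qS) = 1098.7/(494·2.69) = 0.8269.
CD = 0.0415 + 0.0441 × 0.8269² = 0.07165.
D = q·S·CD = 494 × 2.69 × 0.07165 = 95.21 N

D = 95.2 N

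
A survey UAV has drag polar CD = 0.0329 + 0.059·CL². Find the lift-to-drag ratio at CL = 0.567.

CD = 0.0329 + 0.059 × 0.567² = 0.05187
L/D = CL/CD = 0.567 / 0.05187 = 10.9

L/D = 10.9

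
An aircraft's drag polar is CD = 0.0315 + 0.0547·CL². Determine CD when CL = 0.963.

CD = 0.0315 + 0.0547 × 0.963² = 0.0315 + 0.05073 = 0.0822

CD = 0.0822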